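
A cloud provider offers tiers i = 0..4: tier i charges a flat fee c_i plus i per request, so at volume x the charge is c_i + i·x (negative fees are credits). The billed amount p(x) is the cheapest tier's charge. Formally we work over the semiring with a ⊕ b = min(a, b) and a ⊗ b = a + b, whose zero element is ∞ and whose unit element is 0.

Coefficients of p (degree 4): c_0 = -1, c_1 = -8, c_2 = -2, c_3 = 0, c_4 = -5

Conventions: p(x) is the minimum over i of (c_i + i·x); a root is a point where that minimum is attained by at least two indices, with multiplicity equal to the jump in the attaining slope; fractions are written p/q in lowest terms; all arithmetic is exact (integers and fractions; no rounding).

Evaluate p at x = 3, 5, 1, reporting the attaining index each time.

p(3) = min(-1+0·3=-1, -8+1·3=-5, -2+2·3=4, 0+3·3=9, -5+4·3=7) = -5 (attained by i=1)
p(5) = min(-1+0·5=-1, -8+1·5=-3, -2+2·5=8, 0+3·5=15, -5+4·5=15) = -3 (attained by i=1)
p(1) = min(-1+0·1=-1, -8+1·1=-7, -2+2·1=0, 0+3·1=3, -5+4·1=-1) = -7 (attained by i=1)
Answer: p(3) = -5; p(5) = -3; p(1) = -7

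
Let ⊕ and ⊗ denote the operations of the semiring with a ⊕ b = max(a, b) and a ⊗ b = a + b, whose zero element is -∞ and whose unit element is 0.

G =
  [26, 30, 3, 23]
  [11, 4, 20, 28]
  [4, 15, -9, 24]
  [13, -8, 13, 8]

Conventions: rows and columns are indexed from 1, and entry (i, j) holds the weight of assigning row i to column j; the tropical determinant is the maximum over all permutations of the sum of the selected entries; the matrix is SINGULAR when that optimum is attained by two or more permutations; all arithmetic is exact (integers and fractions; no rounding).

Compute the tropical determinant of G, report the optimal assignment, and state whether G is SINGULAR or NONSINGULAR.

σ = (1, 2, 3, 4): 26 + 4 + (-9) + 8 = 29
σ = (1, 2, 4, 3): 26 + 4 + 24 + 13 = 67
σ = (1, 3, 2, 4): 26 + 20 + 15 + 8 = 69
σ = (1, 3, 4, 2): 26 + 20 + 24 + (-8) = 62
σ = (1, 4, 2, 3): 26 + 28 + 15 + 13 = 82
σ = (1, 4, 3, 2): 26 + 28 + (-9) + (-8) = 37
σ = (2, 1, 3, 4): 30 + 11 + (-9) + 8 = 40
σ = (2, 1, 4, 3): 30 + 11 + 24 + 13 = 78
σ = (2, 3, 1, 4): 30 + 20 + 4 + 8 = 62
σ = (2, 3, 4, 1): 30 + 20 + 24 + 13 = 87
σ = (2, 4, 1, 3): 30 + 28 + 4 + 13 = 75
σ = (2, 4, 3, 1): 30 + 28 + (-9) + 13 = 62
σ = (3, 1, 2, 4): 3 + 11 + 15 + 8 = 37
σ = (3, 1, 4, 2): 3 + 11 + 24 + (-8) = 30
σ = (3, 2, 1, 4): 3 + 4 + 4 + 8 = 19
σ = (3, 2, 4, 1): 3 + 4 + 24 + 13 = 44
σ = (3, 4, 1, 2): 3 + 28 + 4 + (-8) = 27
σ = (3, 4, 2, 1): 3 + 28 + 15 + 13 = 59
σ = (4, 1, 2, 3): 23 + 11 + 15 + 13 = 62
σ = (4, 1, 3, 2): 23 + 11 + (-9) + (-8) = 17
σ = (4, 2, 1, 3): 23 + 4 + 4 + 13 = 44
σ = (4, 2, 3, 1): 23 + 4 + (-9) + 13 = 31
σ = (4, 3, 1, 2): 23 + 20 + 4 + (-8) = 39
σ = (4, 3, 2, 1): 23 + 20 + 15 + 13 = 71
Optimal value attained by: σ = (2, 3, 4, 1).
Answer: det⊕(G) = 87; verdict: NONSINGULAR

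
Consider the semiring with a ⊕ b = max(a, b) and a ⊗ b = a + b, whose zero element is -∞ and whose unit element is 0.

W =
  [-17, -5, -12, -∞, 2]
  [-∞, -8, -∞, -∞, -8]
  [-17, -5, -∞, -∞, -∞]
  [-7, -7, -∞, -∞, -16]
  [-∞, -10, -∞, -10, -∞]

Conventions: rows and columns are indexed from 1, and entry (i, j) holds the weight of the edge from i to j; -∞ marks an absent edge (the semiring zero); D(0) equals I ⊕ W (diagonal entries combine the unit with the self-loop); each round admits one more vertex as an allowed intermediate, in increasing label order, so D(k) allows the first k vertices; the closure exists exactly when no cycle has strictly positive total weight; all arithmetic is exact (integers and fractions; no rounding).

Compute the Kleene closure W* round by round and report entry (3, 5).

D(0):
  [0, -5, -12, -∞, 2]
  [-∞, 0, -∞, -∞, -8]
  [-17, -5, 0, -∞, -∞]
  [-7, -7, -∞, 0, -16]
  [-∞, -10, -∞, -10, 0]
D(1):
  [0, -5, -12, -∞, 2]
  [-∞, 0, -∞, -∞, -8]
  [-17, -5, 0, -∞, -15]
  [-7, -7, -19, 0, -5]
  [-∞, -10, -∞, -10, 0]
D(2):
  [0, -5, -12, -∞, 2]
  [-∞, 0, -∞, -∞, -8]
  [-17, -5, 0, -∞, -13]
  [-7, -7, -19, 0, -5]
  [-∞, -10, -∞, -10, 0]
D(3):
  [0, -5, -12, -∞, 2]
  [-∞, 0, -∞, -∞, -8]
  [-17, -5, 0, -∞, -13]
  [-7, -7, -19, 0, -5]
  [-∞, -10, -∞, -10, 0]
D(4):
  [0, -5, -12, -∞, 2]
  [-∞, 0, -∞, -∞, -8]
  [-17, -5, 0, -∞, -13]
  [-7, -7, -19, 0, -5]
  [-17, -10, -29, -10, 0]
D(5):
  [0, -5, -12, -8, 2]
  [-25, 0, -37, -18, -8]
  [-17, -5, 0, -23, -13]
  [-7, -7, -19, 0, -5]
  [-17, -10, -29, -10, 0]
Answer: W*[3][5] = -13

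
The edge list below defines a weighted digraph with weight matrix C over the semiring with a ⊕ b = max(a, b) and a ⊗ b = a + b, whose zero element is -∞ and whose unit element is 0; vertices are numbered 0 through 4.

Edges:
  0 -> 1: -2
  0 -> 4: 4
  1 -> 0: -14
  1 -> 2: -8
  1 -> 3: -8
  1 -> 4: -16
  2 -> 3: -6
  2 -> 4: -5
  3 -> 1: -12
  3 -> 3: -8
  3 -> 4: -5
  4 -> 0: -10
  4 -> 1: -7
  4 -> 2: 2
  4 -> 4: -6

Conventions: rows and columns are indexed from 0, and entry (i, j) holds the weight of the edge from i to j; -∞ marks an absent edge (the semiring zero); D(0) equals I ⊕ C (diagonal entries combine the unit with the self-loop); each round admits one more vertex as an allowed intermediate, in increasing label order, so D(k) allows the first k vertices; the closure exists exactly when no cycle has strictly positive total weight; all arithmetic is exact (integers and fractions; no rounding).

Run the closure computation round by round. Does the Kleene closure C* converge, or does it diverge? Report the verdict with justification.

D(0):
  [0, -2, -∞, -∞, 4]
  [-14, 0, -8, -8, -16]
  [-∞, -∞, 0, -6, -5]
  [-∞, -12, -∞, 0, -5]
  [-10, -7, 2, -∞, 0]
D(1):
  [0, -2, -∞, -∞, 4]
  [-14, 0, -8, -8, -10]
  [-∞, -∞, 0, -6, -5]
  [-∞, -12, -∞, 0, -5]
  [-10, -7, 2, -∞, 0]
D(2):
  [0, -2, -10, -10, 4]
  [-14, 0, -8, -8, -10]
  [-∞, -∞, 0, -6, -5]
  [-26, -12, -20, 0, -5]
  [-10, -7, 2, -15, 0]
D(3):
  [0, -2, -10, -10, 4]
  [-14, 0, -8, -8, -10]
  [-∞, -∞, 0, -6, -5]
  [-26, -12, -20, 0, -5]
  [-10, -7, 2, -4, 0]
D(4):
  [0, -2, -10, -10, 4]
  [-14, 0, -8, -8, -10]
  [-32, -18, 0, -6, -5]
  [-26, -12, -20, 0, -5]
  [-10, -7, 2, -4, 0]
D(5):
  [0, -2, 6, 0, 4]
  [-14, 0, -8, -8, -10]
  [-15, -12, 0, -6, -5]
  [-15, -12, -3, 0, -5]
  [-10, -7, 2, -4, 0]
Key observation: every diagonal entry stays at the unit through all rounds, so no improving cycle exists.
Answer: CONVERGES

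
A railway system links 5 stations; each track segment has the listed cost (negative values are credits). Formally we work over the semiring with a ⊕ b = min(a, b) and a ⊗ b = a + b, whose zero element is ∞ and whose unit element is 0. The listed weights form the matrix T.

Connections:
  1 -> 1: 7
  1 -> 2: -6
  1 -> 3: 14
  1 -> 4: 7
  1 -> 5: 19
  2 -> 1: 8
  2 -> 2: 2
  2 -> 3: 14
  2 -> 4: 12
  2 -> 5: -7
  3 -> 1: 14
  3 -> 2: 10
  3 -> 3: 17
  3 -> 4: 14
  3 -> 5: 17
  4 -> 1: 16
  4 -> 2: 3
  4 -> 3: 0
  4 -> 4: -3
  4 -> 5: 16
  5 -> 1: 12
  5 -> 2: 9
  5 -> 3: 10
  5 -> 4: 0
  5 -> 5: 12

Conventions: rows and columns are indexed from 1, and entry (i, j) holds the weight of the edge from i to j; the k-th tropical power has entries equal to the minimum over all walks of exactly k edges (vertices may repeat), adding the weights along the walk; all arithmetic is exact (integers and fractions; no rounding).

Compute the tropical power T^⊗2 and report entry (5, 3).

T^⊗2:
  [2, -4, 7, 4, -13]
  [5, 2, 3, -7, -5]
  [18, 8, 14, 11, 3]
  [11, 0, -3, -6, -4]
  [16, 3, 0, -3, 2]
Key observation: the optimum is the walk 5->4->3, with weight 0 + 0 = 0.
Optimal value attained by: walk 5->4->3.
Answer: (T^⊗2)[5][3] = 0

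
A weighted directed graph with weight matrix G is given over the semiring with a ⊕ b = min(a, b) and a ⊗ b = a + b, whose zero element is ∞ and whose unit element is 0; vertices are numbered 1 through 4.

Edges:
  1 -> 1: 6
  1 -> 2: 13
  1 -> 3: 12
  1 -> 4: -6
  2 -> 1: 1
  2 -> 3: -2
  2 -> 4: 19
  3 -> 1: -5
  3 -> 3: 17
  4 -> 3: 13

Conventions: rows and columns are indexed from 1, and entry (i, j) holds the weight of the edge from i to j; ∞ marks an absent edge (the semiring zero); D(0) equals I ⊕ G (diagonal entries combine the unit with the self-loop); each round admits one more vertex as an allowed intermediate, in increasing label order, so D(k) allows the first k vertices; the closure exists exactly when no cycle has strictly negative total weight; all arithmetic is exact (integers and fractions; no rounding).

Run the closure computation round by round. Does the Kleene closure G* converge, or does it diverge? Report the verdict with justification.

D(0):
  [0, 13, 12, -6]
  [1, 0, -2, 19]
  [-5, ∞, 0, ∞]
  [∞, ∞, 13, 0]
D(1):
  [0, 13, 12, -6]
  [1, 0, -2, -5]
  [-5, 8, 0, -11]
  [∞, ∞, 13, 0]
D(2):
  [0, 13, 11, -6]
  [1, 0, -2, -5]
  [-5, 8, 0, -11]
  [∞, ∞, 13, 0]
D(3):
  [0, 13, 11, -6]
  [-7, 0, -2, -13]
  [-5, 8, 0, -11]
  [8, 21, 13, 0]
D(4):
  [0, 13, 7, -6]
  [-7, 0, -2, -13]
  [-5, 8, 0, -11]
  [8, 21, 13, 0]
Key observation: every diagonal entry stays at the unit through all rounds, so no improving cycle exists.
Answer: CONVERGES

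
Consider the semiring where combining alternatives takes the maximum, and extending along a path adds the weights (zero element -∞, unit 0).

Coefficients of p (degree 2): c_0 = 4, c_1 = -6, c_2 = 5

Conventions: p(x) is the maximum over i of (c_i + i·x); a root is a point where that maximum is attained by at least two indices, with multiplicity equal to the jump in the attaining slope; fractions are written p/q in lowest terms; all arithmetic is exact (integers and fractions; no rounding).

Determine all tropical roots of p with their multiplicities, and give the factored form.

hull edge (i=0, c=4) to (i=2, c=5): slope 1/2, span 2
Factored form: p(x) = 5 ⊗ (x ⊕ (-1/2)) ⊗ (x ⊕ (-1/2))
Answer: roots = -1/2 (mult 2)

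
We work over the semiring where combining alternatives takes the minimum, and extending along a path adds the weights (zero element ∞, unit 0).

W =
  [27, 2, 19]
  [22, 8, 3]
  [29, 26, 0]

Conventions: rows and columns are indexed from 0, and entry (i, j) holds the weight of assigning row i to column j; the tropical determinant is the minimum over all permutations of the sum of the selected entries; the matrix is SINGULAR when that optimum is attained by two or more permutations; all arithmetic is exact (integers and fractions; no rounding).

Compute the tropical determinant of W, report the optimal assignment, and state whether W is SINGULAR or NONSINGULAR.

σ = (0, 1, 2): 27 + 8 + 0 = 35
σ = (0, 2, 1): 27 + 3 + 26 = 56
σ = (1, 0, 2): 2 + 22 + 0 = 24
σ = (1, 2, 0): 2 + 3 + 29 = 34
σ = (2, 0, 1): 19 + 22 + 26 = 67
σ = (2, 1, 0): 19 + 8 + 29 = 56
Optimal value attained by: σ = (1, 0, 2).
Answer: det⊕(W) = 24; verdict: NONSINGULAR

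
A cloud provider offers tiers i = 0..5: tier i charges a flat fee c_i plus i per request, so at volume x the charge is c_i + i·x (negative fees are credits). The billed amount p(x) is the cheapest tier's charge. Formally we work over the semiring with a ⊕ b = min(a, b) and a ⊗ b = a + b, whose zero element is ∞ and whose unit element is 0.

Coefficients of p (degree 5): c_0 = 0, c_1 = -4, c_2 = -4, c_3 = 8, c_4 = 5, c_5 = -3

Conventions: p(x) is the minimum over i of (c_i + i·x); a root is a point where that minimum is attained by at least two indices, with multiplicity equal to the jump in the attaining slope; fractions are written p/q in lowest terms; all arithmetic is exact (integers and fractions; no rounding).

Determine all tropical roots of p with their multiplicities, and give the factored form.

hull edge (i=0, c=0) to (i=1, c=-4): slope -4, span 1
hull edge (i=1, c=-4) to (i=2, c=-4): slope 0, span 1
hull edge (i=2, c=-4) to (i=5, c=-3): slope 1/3, span 3
Factored form: p(x) = -3 ⊗ (x ⊕ (-1/3)) ⊗ (x ⊕ (-1/3)) ⊗ (x ⊕ (-1/3)) ⊗ (x ⊕ 0) ⊗ (x ⊕ 4)
Answer: roots = -1/3 (mult 3), 0 (mult 1), 4 (mult 1)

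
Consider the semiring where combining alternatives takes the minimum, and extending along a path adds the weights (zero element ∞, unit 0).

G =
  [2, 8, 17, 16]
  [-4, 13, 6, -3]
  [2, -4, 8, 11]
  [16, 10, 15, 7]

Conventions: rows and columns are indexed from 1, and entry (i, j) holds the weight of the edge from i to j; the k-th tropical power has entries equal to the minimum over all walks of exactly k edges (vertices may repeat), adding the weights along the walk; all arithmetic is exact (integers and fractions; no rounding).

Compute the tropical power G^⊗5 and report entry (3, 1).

G^⊗2:
  [4, 10, 14, 5]
  [-2, 2, 12, 4]
  [-8, 4, 2, -7]
  [6, 11, 16, 7]
G^⊗3:
  [6, 10, 16, 7]
  [-2, 6, 8, -1]
  [-6, -2, 8, 0]
  [7, 12, 17, 8]
G^⊗4:
  [6, 12, 16, 7]
  [0, 4, 12, 3]
  [-6, 2, 4, -5]
  [8, 13, 18, 9]
G^⊗5:
  [8, 12, 18, 9]
  [0, 8, 10, 1]
  [-4, 0, 8, -1]
  [9, 14, 19, 10]
Key observation: the optimum is the walk 3->2->3->2->1->1, with weight (-4) + 6 + (-4) + (-4) + 2 = -4.
Optimal value attained by: walk 3->2->3->2->1->1.
Answer: (G^⊗5)[3][1] = -4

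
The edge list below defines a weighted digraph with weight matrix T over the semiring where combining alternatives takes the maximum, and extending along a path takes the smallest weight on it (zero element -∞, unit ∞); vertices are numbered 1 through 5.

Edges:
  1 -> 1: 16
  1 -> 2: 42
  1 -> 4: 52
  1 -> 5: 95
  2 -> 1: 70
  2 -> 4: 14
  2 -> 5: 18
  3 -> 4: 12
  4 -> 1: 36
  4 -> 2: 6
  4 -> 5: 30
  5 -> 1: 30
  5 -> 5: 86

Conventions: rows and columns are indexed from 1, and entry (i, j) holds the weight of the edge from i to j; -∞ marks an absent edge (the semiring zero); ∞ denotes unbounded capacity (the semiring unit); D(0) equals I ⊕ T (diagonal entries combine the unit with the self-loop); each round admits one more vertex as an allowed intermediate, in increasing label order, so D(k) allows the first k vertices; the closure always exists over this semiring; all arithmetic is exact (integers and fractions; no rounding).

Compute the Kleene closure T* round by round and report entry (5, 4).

D(0):
  [∞, 42, -∞, 52, 95]
  [70, ∞, -∞, 14, 18]
  [-∞, -∞, ∞, 12, -∞]
  [36, 6, -∞, ∞, 30]
  [30, -∞, -∞, -∞, ∞]
D(1):
  [∞, 42, -∞, 52, 95]
  [70, ∞, -∞, 52, 70]
  [-∞, -∞, ∞, 12, -∞]
  [36, 36, -∞, ∞, 36]
  [30, 30, -∞, 30, ∞]
D(2):
  [∞, 42, -∞, 52, 95]
  [70, ∞, -∞, 52, 70]
  [-∞, -∞, ∞, 12, -∞]
  [36, 36, -∞, ∞, 36]
  [30, 30, -∞, 30, ∞]
D(3):
  [∞, 42, -∞, 52, 95]
  [70, ∞, -∞, 52, 70]
  [-∞, -∞, ∞, 12, -∞]
  [36, 36, -∞, ∞, 36]
  [30, 30, -∞, 30, ∞]
D(4):
  [∞, 42, -∞, 52, 95]
  [70, ∞, -∞, 52, 70]
  [12, 12, ∞, 12, 12]
  [36, 36, -∞, ∞, 36]
  [30, 30, -∞, 30, ∞]
D(5):
  [∞, 42, -∞, 52, 95]
  [70, ∞, -∞, 52, 70]
  [12, 12, ∞, 12, 12]
  [36, 36, -∞, ∞, 36]
  [30, 30, -∞, 30, ∞]
Answer: T*[5][4] = 30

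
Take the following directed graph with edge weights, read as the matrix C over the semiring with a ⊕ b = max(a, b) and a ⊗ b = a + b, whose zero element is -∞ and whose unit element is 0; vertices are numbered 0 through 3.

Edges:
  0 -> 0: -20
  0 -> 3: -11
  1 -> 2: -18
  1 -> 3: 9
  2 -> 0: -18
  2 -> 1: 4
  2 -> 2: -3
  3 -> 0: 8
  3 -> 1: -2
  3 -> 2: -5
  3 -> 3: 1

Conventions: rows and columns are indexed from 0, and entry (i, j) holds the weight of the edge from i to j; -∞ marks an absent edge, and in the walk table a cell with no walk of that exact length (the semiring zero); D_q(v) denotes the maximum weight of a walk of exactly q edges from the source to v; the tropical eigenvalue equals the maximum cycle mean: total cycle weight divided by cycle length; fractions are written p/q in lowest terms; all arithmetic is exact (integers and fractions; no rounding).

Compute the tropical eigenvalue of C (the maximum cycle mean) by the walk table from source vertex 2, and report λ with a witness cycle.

q=0: [-∞, -∞, 0, -∞]
q=1: [-18, 4, -3, -∞]
q=2: [-21, 1, -6, 13]
q=3: [21, 11, 8, 14]
q=4: [22, 12, 9, 20]
Optimal cycle mean attained by: cycle 1->3->1, total 9 + (-2), length 2.
Answer: λ = 7/2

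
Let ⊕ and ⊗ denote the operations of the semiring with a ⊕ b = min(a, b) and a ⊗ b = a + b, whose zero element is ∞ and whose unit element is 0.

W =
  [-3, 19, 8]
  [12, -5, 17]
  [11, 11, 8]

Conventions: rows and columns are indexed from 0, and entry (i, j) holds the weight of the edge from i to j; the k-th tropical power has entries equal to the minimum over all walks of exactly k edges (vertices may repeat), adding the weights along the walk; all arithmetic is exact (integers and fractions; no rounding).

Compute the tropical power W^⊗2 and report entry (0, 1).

W^⊗2:
  [-6, 14, 5]
  [7, -10, 12]
  [8, 6, 16]
Key observation: the optimum is the walk 0->1->1, with weight 19 + (-5) = 14.
Optimal value attained by: walk 0->1->1.
Answer: (W^⊗2)[0][1] = 14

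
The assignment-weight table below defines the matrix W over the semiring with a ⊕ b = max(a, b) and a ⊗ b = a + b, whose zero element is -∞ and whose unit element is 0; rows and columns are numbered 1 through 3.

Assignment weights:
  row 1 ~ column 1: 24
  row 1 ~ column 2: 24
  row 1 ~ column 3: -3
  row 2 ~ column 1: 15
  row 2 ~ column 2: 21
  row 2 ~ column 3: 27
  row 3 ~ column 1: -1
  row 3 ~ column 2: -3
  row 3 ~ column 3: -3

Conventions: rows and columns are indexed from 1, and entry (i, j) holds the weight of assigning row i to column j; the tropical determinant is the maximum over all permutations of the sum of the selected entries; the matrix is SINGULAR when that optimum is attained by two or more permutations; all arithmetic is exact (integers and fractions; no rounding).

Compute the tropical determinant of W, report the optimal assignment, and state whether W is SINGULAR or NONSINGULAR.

σ = (1, 2, 3): 24 + 21 + (-3) = 42
σ = (1, 3, 2): 24 + 27 + (-3) = 48
σ = (2, 1, 3): 24 + 15 + (-3) = 36
σ = (2, 3, 1): 24 + 27 + (-1) = 50
σ = (3, 1, 2): (-3) + 15 + (-3) = 9
σ = (3, 2, 1): (-3) + 21 + (-1) = 17
Optimal value attained by: σ = (2, 3, 1).
Answer: det⊕(W) = 50; verdict: NONSINGULAR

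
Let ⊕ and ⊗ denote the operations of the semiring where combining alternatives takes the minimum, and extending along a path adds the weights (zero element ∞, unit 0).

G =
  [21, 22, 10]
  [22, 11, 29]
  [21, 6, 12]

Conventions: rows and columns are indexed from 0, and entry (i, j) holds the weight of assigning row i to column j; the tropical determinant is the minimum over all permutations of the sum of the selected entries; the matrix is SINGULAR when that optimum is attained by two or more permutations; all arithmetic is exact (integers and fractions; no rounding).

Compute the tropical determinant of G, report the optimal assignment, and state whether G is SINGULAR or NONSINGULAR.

σ = (0, 1, 2): 21 + 11 + 12 = 44
σ = (0, 2, 1): 21 + 29 + 6 = 56
σ = (1, 0, 2): 22 + 22 + 12 = 56
σ = (1, 2, 0): 22 + 29 + 21 = 72
σ = (2, 0, 1): 10 + 22 + 6 = 38
σ = (2, 1, 0): 10 + 11 + 21 = 42
Optimal value attained by: σ = (2, 0, 1).
Answer: det⊕(G) = 38; verdict: NONSINGULAR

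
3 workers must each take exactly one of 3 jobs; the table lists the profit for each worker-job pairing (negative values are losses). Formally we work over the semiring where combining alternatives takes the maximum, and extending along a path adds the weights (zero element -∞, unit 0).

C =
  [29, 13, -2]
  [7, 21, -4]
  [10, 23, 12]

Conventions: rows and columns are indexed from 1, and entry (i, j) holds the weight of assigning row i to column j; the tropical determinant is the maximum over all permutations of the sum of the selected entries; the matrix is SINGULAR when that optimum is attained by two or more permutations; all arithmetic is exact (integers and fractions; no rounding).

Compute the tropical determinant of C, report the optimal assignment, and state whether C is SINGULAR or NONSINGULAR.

σ = (1, 2, 3): 29 + 21 + 12 = 62
σ = (1, 3, 2): 29 + (-4) + 23 = 48
σ = (2, 1, 3): 13 + 7 + 12 = 32
σ = (2, 3, 1): 13 + (-4) + 10 = 19
σ = (3, 1, 2): (-2) + 7 + 23 = 28
σ = (3, 2, 1): (-2) + 21 + 10 = 29
Optimal value attained by: σ = (1, 2, 3).
Answer: det⊕(C) = 62; verdict: NONSINGULAR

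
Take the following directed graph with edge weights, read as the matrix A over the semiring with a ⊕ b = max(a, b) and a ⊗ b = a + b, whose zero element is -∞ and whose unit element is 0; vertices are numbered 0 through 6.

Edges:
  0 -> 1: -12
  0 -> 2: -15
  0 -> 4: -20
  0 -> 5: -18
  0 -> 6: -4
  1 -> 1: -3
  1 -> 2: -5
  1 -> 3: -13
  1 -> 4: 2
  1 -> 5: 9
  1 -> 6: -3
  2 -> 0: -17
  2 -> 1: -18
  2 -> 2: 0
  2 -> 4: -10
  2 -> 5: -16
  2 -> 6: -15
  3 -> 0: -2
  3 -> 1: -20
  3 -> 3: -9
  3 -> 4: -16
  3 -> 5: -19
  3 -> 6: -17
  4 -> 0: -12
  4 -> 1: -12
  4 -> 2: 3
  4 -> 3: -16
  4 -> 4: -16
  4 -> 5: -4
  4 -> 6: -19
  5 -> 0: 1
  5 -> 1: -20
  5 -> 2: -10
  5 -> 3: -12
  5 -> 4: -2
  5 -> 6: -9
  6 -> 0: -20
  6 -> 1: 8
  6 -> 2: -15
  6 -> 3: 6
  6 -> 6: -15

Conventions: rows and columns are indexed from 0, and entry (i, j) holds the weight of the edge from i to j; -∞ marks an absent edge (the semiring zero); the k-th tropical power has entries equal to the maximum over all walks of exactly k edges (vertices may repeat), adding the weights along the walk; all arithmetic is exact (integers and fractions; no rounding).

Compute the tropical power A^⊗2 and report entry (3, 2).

A^⊗2:
  [-17, 4, -15, 2, -10, -3, -15]
  [10, 5, 5, 3, 7, 6, 0]
  [-15, -7, 0, -9, -10, -9, -15]
  [-11, -9, -13, -11, -18, -11, -6]
  [-3, -11, 3, -13, -6, -3, -12]
  [-14, -1, 1, -3, -18, -6, -3]
  [4, 5, 3, -3, 10, 17, 5]
Key observation: the optimum is the walk 3->4->2, with weight (-16) + 3 = -13.
Optimal value attained by: walk 3->4->2.
Answer: (A^⊗2)[3][2] = -13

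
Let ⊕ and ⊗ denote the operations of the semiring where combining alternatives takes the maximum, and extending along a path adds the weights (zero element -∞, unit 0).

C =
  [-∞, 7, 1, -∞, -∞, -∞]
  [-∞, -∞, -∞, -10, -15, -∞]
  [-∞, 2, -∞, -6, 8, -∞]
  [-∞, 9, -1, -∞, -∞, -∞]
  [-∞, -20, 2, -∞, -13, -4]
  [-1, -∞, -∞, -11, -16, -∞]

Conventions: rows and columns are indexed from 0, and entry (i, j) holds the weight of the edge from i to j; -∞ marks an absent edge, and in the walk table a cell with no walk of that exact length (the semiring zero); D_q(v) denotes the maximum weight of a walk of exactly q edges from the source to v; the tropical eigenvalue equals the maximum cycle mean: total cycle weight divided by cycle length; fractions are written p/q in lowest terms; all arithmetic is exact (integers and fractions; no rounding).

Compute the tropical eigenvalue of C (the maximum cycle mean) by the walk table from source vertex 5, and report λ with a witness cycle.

q=0: [-∞, -∞, -∞, -∞, -∞, 0]
q=1: [-1, -∞, -∞, -11, -16, -∞]
q=2: [-∞, 6, 0, -∞, -29, -20]
q=3: [-21, 2, -27, -4, 8, -33]
q=4: [-34, 5, 10, -8, -5, 4]
q=5: [3, 12, -3, 4, 18, -9]
q=6: [-10, 13, 20, 2, 5, 14]
Optimal cycle mean attained by: cycle 2->4->2, total 8 + 2, length 2.
Answer: λ = 5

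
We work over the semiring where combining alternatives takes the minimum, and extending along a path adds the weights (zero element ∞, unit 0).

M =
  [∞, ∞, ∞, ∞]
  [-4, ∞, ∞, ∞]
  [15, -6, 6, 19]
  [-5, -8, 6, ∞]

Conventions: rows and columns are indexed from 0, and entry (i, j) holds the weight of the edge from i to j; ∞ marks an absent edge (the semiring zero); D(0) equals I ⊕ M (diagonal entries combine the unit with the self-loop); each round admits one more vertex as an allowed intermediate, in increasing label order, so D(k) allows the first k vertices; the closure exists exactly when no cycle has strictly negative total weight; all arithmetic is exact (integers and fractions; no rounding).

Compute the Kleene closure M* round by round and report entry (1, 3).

D(0):
  [0, ∞, ∞, ∞]
  [-4, 0, ∞, ∞]
  [15, -6, 0, 19]
  [-5, -8, 6, 0]
D(1):
  [0, ∞, ∞, ∞]
  [-4, 0, ∞, ∞]
  [15, -6, 0, 19]
  [-5, -8, 6, 0]
D(2):
  [0, ∞, ∞, ∞]
  [-4, 0, ∞, ∞]
  [-10, -6, 0, 19]
  [-12, -8, 6, 0]
D(3):
  [0, ∞, ∞, ∞]
  [-4, 0, ∞, ∞]
  [-10, -6, 0, 19]
  [-12, -8, 6, 0]
D(4):
  [0, ∞, ∞, ∞]
  [-4, 0, ∞, ∞]
  [-10, -6, 0, 19]
  [-12, -8, 6, 0]
Answer: M*[1][3] = ∞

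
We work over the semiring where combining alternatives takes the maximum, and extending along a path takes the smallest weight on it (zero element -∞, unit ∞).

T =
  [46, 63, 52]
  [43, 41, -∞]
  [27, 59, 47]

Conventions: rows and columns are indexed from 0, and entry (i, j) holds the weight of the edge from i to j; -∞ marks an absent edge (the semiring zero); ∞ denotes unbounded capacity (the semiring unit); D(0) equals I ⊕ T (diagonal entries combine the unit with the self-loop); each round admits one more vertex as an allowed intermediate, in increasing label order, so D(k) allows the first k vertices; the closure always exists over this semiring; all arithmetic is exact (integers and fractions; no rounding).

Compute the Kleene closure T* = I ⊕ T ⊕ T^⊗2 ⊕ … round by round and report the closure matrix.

D(0):
  [∞, 63, 52]
  [43, ∞, -∞]
  [27, 59, ∞]
D(1):
  [∞, 63, 52]
  [43, ∞, 43]
  [27, 59, ∞]
D(2):
  [∞, 63, 52]
  [43, ∞, 43]
  [43, 59, ∞]
D(3):
  [∞, 63, 52]
  [43, ∞, 43]
  [43, 59, ∞]
Answer: T* = [[∞, 63, 52], [43, ∞, 43], [43, 59, ∞]]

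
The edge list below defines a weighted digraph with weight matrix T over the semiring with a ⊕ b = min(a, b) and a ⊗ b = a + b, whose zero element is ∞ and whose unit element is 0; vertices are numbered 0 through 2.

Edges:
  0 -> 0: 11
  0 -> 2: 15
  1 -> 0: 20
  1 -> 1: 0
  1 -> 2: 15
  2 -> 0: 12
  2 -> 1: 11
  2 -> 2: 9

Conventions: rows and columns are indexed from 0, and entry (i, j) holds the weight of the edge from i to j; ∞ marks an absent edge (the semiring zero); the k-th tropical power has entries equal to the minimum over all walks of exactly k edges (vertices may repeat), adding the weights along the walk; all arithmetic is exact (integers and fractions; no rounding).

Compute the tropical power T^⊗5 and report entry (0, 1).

T^⊗2:
  [22, 26, 24]
  [20, 0, 15]
  [21, 11, 18]
T^⊗3:
  [33, 26, 33]
  [20, 0, 15]
  [30, 11, 26]
T^⊗4:
  [44, 26, 41]
  [20, 0, 15]
  [31, 11, 26]
T^⊗5:
  [46, 26, 41]
  [20, 0, 15]
  [31, 11, 26]
Key observation: the optimum is the walk 0->2->1->1->1->1, with weight 15 + 11 + 0 + 0 + 0 = 26.
Optimal value attained by: walk 0->2->1->1->1->1.
Answer: (T^⊗5)[0][1] = 26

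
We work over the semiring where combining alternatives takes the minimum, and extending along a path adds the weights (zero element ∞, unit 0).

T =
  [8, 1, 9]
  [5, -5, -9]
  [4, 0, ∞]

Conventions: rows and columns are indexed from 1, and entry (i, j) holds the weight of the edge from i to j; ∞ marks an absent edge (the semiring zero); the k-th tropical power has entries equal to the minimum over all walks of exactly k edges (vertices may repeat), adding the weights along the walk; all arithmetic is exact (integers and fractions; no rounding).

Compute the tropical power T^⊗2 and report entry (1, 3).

T^⊗2:
  [6, -4, -8]
  [-5, -10, -14]
  [5, -5, -9]
Key observation: the optimum is the walk 1->2->3, with weight 1 + (-9) = -8.
Optimal value attained by: walk 1->2->3.
Answer: (T^⊗2)[1][3] = -8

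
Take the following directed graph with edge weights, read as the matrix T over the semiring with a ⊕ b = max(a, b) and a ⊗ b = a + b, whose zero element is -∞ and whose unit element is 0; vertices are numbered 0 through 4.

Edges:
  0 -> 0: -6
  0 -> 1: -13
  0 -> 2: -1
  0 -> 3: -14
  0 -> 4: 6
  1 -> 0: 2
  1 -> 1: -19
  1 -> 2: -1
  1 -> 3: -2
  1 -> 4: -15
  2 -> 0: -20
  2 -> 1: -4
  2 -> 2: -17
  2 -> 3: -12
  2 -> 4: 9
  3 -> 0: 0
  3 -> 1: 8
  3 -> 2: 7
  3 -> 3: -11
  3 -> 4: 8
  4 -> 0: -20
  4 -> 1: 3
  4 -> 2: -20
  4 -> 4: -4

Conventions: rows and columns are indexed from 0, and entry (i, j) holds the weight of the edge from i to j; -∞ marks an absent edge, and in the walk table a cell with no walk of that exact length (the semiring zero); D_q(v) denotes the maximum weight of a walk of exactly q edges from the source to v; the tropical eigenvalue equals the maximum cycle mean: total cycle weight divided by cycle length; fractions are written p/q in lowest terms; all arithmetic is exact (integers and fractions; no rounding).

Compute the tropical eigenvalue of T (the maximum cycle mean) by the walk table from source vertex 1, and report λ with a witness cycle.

q=0: [-∞, 0, -∞, -∞, -∞]
q=1: [2, -19, -1, -2, -15]
q=2: [-2, 6, 5, -12, 8]
q=3: [8, 11, 5, 4, 14]
q=4: [13, 17, 11, 9, 14]
q=5: [19, 17, 16, 15, 20]
Optimal cycle mean attained by: cycle 1->3->2->4->1, total (-2) + 7 + 9 + 3, length 4.
Answer: λ = 17/4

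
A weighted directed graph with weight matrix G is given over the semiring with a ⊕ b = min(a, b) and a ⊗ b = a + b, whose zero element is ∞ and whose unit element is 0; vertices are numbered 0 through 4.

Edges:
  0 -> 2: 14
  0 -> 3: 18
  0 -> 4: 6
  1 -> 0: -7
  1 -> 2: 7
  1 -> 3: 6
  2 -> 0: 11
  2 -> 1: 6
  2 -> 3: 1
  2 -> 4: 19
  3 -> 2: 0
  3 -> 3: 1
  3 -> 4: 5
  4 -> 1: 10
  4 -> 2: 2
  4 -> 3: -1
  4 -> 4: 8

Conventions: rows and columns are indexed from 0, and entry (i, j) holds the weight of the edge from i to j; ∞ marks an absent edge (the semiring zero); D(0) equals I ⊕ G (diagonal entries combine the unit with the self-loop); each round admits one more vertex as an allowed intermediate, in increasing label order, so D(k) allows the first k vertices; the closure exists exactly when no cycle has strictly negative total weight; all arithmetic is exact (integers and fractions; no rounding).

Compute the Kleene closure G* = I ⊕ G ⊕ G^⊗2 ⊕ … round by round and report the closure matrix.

D(0):
  [0, ∞, 14, 18, 6]
  [-7, 0, 7, 6, ∞]
  [11, 6, 0, 1, 19]
  [∞, ∞, 0, 0, 5]
  [∞, 10, 2, -1, 0]
D(1):
  [0, ∞, 14, 18, 6]
  [-7, 0, 7, 6, -1]
  [11, 6, 0, 1, 17]
  [∞, ∞, 0, 0, 5]
  [∞, 10, 2, -1, 0]
D(2):
  [0, ∞, 14, 18, 6]
  [-7, 0, 7, 6, -1]
  [-1, 6, 0, 1, 5]
  [∞, ∞, 0, 0, 5]
  [3, 10, 2, -1, 0]
D(3):
  [0, 20, 14, 15, 6]
  [-7, 0, 7, 6, -1]
  [-1, 6, 0, 1, 5]
  [-1, 6, 0, 0, 5]
  [1, 8, 2, -1, 0]
D(4):
  [0, 20, 14, 15, 6]
  [-7, 0, 6, 6, -1]
  [-1, 6, 0, 1, 5]
  [-1, 6, 0, 0, 5]
  [-2, 5, -1, -1, 0]
D(5):
  [0, 11, 5, 5, 6]
  [-7, 0, -2, -2, -1]
  [-1, 6, 0, 1, 5]
  [-1, 6, 0, 0, 5]
  [-2, 5, -1, -1, 0]
Answer: G* = [[0, 11, 5, 5, 6], [-7, 0, -2, -2, -1], [-1, 6, 0, 1, 5], [-1, 6, 0, 0, 5], [-2, 5, -1, -1, 0]]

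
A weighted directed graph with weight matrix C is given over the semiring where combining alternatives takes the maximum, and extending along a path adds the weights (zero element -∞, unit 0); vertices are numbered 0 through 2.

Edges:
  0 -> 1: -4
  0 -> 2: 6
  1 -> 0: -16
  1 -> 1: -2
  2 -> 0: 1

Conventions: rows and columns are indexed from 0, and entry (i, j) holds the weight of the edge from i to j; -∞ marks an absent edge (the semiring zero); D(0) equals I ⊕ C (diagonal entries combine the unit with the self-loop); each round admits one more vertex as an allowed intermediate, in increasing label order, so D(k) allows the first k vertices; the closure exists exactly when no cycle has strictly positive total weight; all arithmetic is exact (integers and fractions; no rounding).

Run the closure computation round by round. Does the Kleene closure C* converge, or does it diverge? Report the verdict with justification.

D(0):
  [0, -4, 6]
  [-16, 0, -∞]
  [1, -∞, 0]
Detection: at round 1, diagonal entry (2, 2) turns strictly positive.
Key observation: the cycle 2->0->2 has total weight 1 + 6, which is strictly positive.
Answer: DIVERGES — positive cycle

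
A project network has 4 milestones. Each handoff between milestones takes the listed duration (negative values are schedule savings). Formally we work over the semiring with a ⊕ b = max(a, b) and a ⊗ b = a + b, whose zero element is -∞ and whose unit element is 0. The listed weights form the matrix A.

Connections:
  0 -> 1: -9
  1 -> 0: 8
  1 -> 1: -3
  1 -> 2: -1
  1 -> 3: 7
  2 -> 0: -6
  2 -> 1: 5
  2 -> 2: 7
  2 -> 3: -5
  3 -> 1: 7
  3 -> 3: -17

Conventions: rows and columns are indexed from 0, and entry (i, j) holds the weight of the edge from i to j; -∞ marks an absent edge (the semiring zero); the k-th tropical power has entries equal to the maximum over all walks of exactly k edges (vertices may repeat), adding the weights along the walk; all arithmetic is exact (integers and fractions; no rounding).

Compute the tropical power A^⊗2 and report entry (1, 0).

A^⊗2:
  [-1, -12, -10, -2]
  [5, 14, 6, 4]
  [13, 12, 14, 12]
  [15, 4, 6, 14]
Key observation: the optimum is the walk 1->1->0, with weight (-3) + 8 = 5.
Optimal value attained by: walk 1->1->0.
Answer: (A^⊗2)[1][0] = 5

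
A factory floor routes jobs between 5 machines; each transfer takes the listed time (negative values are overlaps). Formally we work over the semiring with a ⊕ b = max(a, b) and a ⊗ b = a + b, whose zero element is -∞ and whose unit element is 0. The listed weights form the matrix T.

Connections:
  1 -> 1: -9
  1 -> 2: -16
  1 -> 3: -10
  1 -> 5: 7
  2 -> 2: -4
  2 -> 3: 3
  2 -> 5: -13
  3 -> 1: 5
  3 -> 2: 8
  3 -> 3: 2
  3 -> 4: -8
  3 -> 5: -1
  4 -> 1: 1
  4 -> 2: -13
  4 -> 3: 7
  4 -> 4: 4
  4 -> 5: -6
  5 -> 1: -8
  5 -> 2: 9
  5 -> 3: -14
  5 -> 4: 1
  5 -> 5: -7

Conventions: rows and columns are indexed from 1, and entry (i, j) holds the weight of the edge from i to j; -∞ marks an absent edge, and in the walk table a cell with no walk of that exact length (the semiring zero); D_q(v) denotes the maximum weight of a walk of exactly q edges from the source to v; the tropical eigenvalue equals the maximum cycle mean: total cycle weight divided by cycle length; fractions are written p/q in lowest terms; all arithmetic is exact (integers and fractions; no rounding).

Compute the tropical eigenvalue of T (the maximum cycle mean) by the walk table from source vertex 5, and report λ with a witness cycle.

q=0: [-∞, -∞, -∞, -∞, 0]
q=1: [-8, 9, -14, 1, -7]
q=2: [2, 5, 12, 5, -1]
q=3: [17, 20, 14, 9, 11]
q=4: [19, 22, 23, 13, 24]
q=5: [28, 33, 25, 25, 26]
Optimal cycle mean attained by: cycle 1->5->2->3->1, total 7 + 9 + 3 + 5, length 4.
Answer: λ = 6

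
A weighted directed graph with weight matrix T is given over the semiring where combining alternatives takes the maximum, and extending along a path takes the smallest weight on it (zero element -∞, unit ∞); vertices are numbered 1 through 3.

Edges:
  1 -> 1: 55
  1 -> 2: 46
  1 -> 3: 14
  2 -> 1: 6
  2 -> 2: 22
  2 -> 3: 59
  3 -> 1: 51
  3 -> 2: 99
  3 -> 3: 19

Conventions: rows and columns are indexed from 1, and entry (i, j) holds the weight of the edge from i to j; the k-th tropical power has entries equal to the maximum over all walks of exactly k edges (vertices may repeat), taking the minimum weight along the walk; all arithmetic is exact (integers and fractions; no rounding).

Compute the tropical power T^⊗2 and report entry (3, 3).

T^⊗2:
  [55, 46, 46]
  [51, 59, 22]
  [51, 46, 59]
Key observation: the optimum is the walk 3->2->3, with weight 99 min 59 = 59.
Optimal value attained by: walk 3->2->3.
Answer: (T^⊗2)[3][3] = 59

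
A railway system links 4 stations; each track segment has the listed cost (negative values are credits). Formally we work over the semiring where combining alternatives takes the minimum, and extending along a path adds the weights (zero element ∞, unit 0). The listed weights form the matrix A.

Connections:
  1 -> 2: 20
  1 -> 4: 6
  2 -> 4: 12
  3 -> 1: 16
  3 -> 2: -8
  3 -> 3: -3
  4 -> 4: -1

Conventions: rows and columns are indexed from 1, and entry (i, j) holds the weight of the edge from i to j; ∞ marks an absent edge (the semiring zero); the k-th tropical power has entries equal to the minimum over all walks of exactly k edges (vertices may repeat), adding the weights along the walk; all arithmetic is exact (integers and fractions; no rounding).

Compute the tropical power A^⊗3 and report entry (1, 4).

A^⊗2:
  [∞, ∞, ∞, 5]
  [∞, ∞, ∞, 11]
  [13, -11, -6, 4]
  [∞, ∞, ∞, -2]
A^⊗3:
  [∞, ∞, ∞, 4]
  [∞, ∞, ∞, 10]
  [10, -14, -9, 1]
  [∞, ∞, ∞, -3]
Key observation: the optimum is the walk 1->4->4->4, with weight 6 + (-1) + (-1) = 4.
Optimal value attained by: walk 1->4->4->4.
Answer: (A^⊗3)[1][4] = 4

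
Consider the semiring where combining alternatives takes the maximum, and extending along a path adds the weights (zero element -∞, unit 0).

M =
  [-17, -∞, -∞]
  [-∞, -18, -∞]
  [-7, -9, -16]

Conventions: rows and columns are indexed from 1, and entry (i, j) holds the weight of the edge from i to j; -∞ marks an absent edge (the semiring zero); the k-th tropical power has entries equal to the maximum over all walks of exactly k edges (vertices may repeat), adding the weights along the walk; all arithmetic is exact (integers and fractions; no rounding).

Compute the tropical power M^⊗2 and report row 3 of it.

M^⊗2:
  [-34, -∞, -∞]
  [-∞, -36, -∞]
  [-23, -25, -32]
Answer: row 3 of M^⊗2 = [-23, -25, -32]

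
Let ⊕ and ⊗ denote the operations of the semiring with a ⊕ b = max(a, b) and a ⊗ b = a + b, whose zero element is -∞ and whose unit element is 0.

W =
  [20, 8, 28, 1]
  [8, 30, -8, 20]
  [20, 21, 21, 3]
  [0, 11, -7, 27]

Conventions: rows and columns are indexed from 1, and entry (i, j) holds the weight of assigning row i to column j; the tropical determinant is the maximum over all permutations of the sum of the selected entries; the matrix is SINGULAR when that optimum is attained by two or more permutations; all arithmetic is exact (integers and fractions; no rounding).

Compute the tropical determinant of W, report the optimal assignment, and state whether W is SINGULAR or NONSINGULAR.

σ = (1, 2, 3, 4): 20 + 30 + 21 + 27 = 98
σ = (1, 2, 4, 3): 20 + 30 + 3 + (-7) = 46
σ = (1, 3, 2, 4): 20 + (-8) + 21 + 27 = 60
σ = (1, 3, 4, 2): 20 + (-8) + 3 + 11 = 26
σ = (1, 4, 2, 3): 20 + 20 + 21 + (-7) = 54
σ = (1, 4, 3, 2): 20 + 20 + 21 + 11 = 72
σ = (2, 1, 3, 4): 8 + 8 + 21 + 27 = 64
σ = (2, 1, 4, 3): 8 + 8 + 3 + (-7) = 12
σ = (2, 3, 1, 4): 8 + (-8) + 20 + 27 = 47
σ = (2, 3, 4, 1): 8 + (-8) + 3 + 0 = 3
σ = (2, 4, 1, 3): 8 + 20 + 20 + (-7) = 41
σ = (2, 4, 3, 1): 8 + 20 + 21 + 0 = 49
σ = (3, 1, 2, 4): 28 + 8 + 21 + 27 = 84
σ = (3, 1, 4, 2): 28 + 8 + 3 + 11 = 50
σ = (3, 2, 1, 4): 28 + 30 + 20 + 27 = 105
σ = (3, 2, 4, 1): 28 + 30 + 3 + 0 = 61
σ = (3, 4, 1, 2): 28 + 20 + 20 + 11 = 79
σ = (3, 4, 2, 1): 28 + 20 + 21 + 0 = 69
σ = (4, 1, 2, 3): 1 + 8 + 21 + (-7) = 23
σ = (4, 1, 3, 2): 1 + 8 + 21 + 11 = 41
σ = (4, 2, 1, 3): 1 + 30 + 20 + (-7) = 44
σ = (4, 2, 3, 1): 1 + 30 + 21 + 0 = 52
σ = (4, 3, 1, 2): 1 + (-8) + 20 + 11 = 24
σ = (4, 3, 2, 1): 1 + (-8) + 21 + 0 = 14
Optimal value attained by: σ = (3, 2, 1, 4).
Answer: det⊕(W) = 105; verdict: NONSINGULAR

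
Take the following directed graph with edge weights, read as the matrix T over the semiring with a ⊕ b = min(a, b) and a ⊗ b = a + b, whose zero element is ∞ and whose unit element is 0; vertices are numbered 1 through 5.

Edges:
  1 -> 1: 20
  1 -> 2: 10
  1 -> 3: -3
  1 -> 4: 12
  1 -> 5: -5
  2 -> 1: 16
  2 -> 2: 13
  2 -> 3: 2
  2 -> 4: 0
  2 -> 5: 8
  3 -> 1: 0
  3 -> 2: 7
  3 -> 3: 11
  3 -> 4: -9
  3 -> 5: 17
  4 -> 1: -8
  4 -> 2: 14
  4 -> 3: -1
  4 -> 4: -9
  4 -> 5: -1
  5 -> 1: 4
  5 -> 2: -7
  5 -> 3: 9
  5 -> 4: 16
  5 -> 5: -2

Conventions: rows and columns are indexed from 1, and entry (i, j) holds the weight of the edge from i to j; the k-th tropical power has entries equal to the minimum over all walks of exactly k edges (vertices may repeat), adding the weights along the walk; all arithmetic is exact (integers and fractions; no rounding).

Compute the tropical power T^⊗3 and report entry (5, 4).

T^⊗2:
  [-3, -12, 4, -12, -7]
  [-8, 1, -1, -9, -1]
  [-17, 5, -10, -18, -10]
  [-17, -8, -11, -18, -13]
  [2, -9, -5, -7, -4]
T^⊗3:
  [-20, -14, -13, -21, -13]
  [-17, -8, -11, -18, -13]
  [-26, -17, -20, -27, -22]
  [-26, -20, -20, -27, -22]
  [-15, -11, -8, -16, -8]
Key observation: the optimum is the walk 5->2->4->4, with weight (-7) + 0 + (-9) = -16.
Optimal value attained by: walk 5->2->4->4.
Answer: (T^⊗3)[5][4] = -16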